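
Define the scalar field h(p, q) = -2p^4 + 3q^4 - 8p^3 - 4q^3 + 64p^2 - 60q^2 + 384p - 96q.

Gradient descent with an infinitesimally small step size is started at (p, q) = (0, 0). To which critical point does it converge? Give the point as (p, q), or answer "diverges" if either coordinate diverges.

h is separable, so gradient descent decouples: p follows -∂h/∂p, q follows -∂h/∂q.
∂h/∂p = -8(p - 4)(p + 3)(p + 4); at p=0 this is 384, so p decreases.
∂h/∂q = 12(q - 4)(q + 1)(q + 2); at q=0 this is -96, so q increases.
p converges to its nearest critical value -3 (a local min of the p-part); q converges to 4. The iterate converges to (-3, 4).

(-3, 4)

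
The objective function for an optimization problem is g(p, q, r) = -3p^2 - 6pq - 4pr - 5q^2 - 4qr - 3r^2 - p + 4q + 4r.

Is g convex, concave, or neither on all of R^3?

g is quadratic, so its Hessian is the constant matrix H = [[-6, -6, -4], [-6, -10, -4], [-4, -4, -6]].
Leading principal minors: -6, 24, -80.
Signs alternate −, +, − ⇒ H ≺ 0 ⇒ concave.

concave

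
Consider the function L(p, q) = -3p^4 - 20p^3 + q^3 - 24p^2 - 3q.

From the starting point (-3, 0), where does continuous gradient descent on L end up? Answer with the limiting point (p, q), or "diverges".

(-1, 1)

L is separable, so gradient descent decouples: p follows -∂L/∂p, q follows -∂L/∂q.
∂L/∂p = -12p(p + 1)(p + 4); at p=-3 this is -72, so p increases.
∂L/∂q = 3(q - 1)(q + 1); at q=0 this is -3, so q increases.
p converges to its nearest critical value -1 (a local min of the p-part); q converges to 1. The iterate converges to (-1, 1).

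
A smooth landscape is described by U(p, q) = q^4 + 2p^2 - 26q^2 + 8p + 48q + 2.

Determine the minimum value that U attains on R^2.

-358

U(p,q) separates as A(p) + B(q) + 2, so its minimum is min A + min B + 2.
A'(p) = 4p + 8 vanishes at p ∈ {-2}; B'(q) = 4(q - 3)(q - 1)(q + 4) vanishes at q ∈ {-4, 1, 3}.
Local minima of A (where A''>0): A(-2)=-8. Local minima of B: B(-4)=-352, B(3)=-9.
So the global minimum of U is A(-2) + B(-4) + 2 = -8 − 352 + 2 = -358, attained at (-2, -4).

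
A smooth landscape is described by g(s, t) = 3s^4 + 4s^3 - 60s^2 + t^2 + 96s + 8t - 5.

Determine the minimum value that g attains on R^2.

-853

g(s,t) separates as P(s) + Q(t) − 5, so its minimum is min P + min Q − 5.
P'(s) = 12(s - 2)(s - 1)(s + 4) vanishes at s ∈ {-4, 1, 2}; Q'(t) = 2(t + 4) vanishes at t ∈ {-4}.
Local minima of P (where P''>0): P(-4)=-832, P(2)=32. Local minima of Q: Q(-4)=-16.
So the global minimum of g is P(-4) + Q(-4) − 5 = -832 − 16 − 5 = -853, attained at (-4, -4).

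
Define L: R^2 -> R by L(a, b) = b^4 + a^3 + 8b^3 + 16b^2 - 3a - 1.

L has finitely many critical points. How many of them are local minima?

2

L separates as a function of a plus a function of b, so ∇L=0 decouples.
∂L/∂a = 3(a - 1)(a + 1) = 0 at a ∈ {-1, 1}; ∂L/∂b = 4b(b + 2)(b + 4) = 0 at b ∈ {-4, -2, 0}.
The Hessian is diagonal: diag(L_aa, L_bb). Second derivatives: L_aa(-1)=-6, L_aa(1)=6; L_bb(-4)=32, L_bb(-2)=-16, L_bb(0)=32.
Local minima occur where both diagonal entries positive: (1, -4), (1, 0). Count: 2.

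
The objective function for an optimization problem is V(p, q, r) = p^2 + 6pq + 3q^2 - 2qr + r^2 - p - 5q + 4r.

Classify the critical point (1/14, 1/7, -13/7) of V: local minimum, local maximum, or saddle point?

saddle point

The Hessian is constant: H = [[2, 6, 0], [6, 6, -2], [0, -2, 2]].
Leading principal minors: Δ₁ = 2, Δ₂ = -24, Δ₃ = -56.
The minors fit neither the all-positive nor the alternating-sign pattern, so H is indefinite: a saddle point.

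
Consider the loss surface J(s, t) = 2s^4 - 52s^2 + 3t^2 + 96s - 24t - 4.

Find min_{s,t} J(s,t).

-756

J(s,t) separates as P(s) + Q(t) − 4, so its minimum is min P + min Q − 4.
P'(s) = 8(s - 3)(s - 1)(s + 4) vanishes at s ∈ {-4, 1, 3}; Q'(t) = 6(t - 4) vanishes at t ∈ {4}.
Local minima of P (where P''>0): P(-4)=-704, P(3)=-18. Local minima of Q: Q(4)=-48.
So the global minimum of J is P(-4) + Q(4) − 4 = -704 − 48 − 4 = -756, attained at (-4, 4).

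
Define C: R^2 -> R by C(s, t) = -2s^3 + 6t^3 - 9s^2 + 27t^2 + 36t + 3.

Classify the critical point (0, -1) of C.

The mixed partial ∂²C/∂s∂t is 0, so the Hessian at any point is diag(C_ss, C_tt) = diag(-6(2s + 3), 18(2t + 3)).
At (0, -1): H = diag(-18, 18).
The eigenvalues have opposite signs, so H is indefinite: a saddle point.

saddle point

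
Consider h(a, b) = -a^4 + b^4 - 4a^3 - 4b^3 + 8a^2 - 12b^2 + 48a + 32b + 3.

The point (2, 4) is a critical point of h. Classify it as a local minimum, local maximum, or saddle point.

The mixed partial ∂²h/∂a∂b is 0, so the Hessian at any point is diag(h_aa, h_bb) = diag(4(-3a^2 - 6a + 4), 12(b^2 - 2b - 2)).
At (2, 4): H = diag(-80, 72).
The eigenvalues have opposite signs, so H is indefinite: a saddle point.

saddle point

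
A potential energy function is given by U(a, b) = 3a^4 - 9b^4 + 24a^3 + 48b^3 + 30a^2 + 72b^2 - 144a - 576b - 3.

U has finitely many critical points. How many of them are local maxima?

2

U separates as a function of a plus a function of b, so ∇U=0 decouples.
∂U/∂a = 12(a - 1)(a + 3)(a + 4) = 0 at a ∈ {-4, -3, 1}; ∂U/∂b = -36(b - 4)(b - 2)(b + 2) = 0 at b ∈ {-2, 2, 4}.
The Hessian is diagonal: diag(U_aa, U_bb). Second derivatives: U_aa(-4)=60, U_aa(-3)=-48, U_aa(1)=240; U_bb(-2)=-864, U_bb(2)=288, U_bb(4)=-432.
Local maxima occur where both diagonal entries negative: (-3, -2), (-3, 4). Count: 2.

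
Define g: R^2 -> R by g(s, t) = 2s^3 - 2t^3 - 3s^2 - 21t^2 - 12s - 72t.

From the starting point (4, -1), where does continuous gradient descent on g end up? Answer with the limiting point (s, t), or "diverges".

g is separable, so gradient descent decouples: s follows -∂g/∂s, t follows -∂g/∂t.
∂g/∂s = 6(s - 2)(s + 1); at s=4 this is 60, so s decreases.
∂g/∂t = -6(t + 3)(t + 4); at t=-1 this is -36, so t increases.
The t-coordinate has no critical point in that direction and runs off to infinity.

diverges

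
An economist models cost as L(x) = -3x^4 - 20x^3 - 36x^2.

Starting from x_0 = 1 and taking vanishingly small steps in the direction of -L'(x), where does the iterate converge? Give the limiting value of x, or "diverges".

L'(x) = -12x(x + 2)(x + 3), so L'(1) = -144.
Gradient descent moves in the -L' direction, i.e. x is increasing.
There is no critical point above x=1, and L' keeps the same sign, so the iterate runs off to +∞.

diverges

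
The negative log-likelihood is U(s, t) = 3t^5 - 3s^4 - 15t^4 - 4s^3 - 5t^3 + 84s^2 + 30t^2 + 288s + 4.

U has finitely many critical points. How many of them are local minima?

2

U separates as a function of s plus a function of t, so ∇U=0 decouples.
∂U/∂s = -12(s - 4)(s + 2)(s + 3) = 0 at s ∈ {-3, -2, 4}; ∂U/∂t = 15t(t - 4)(t - 1)(t + 1) = 0 at t ∈ {-1, 0, 1, 4}.
The Hessian is diagonal: diag(U_ss, U_tt). Second derivatives: U_ss(-3)=-84, U_ss(-2)=72, U_ss(4)=-504; U_tt(-1)=-150, U_tt(0)=60, U_tt(1)=-90, U_tt(4)=900.
Local minima occur where both diagonal entries positive: (-2, 0), (-2, 4). Count: 2.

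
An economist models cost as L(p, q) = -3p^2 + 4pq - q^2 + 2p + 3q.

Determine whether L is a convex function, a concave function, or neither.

neither

L is quadratic, so its Hessian is the constant matrix H = [[-6, 4], [4, -2]].
det(H) = -4, tr(H) = -8.
det(H) < 0, so H is indefinite: neither convex nor concave.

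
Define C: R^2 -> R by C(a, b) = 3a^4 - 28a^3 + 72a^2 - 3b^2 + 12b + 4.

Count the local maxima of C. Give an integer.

C separates as a function of a plus a function of b, so ∇C=0 decouples.
∂C/∂a = 12a(a - 4)(a - 3) = 0 at a ∈ {0, 3, 4}; ∂C/∂b = -6(b - 2) = 0 at b ∈ {2}.
The Hessian is diagonal: diag(C_aa, C_bb). Second derivatives: C_aa(0)=144, C_aa(3)=-36, C_aa(4)=48; C_bb(2)=-6.
Local maxima occur where both diagonal entries negative: (3, 2). Count: 1.

1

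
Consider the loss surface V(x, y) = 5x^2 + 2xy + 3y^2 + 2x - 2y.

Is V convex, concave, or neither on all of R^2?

convex

V is quadratic, so its Hessian is the constant matrix H = [[10, 2], [2, 6]].
det(H) = 56, tr(H) = 16.
det(H) > 0 and tr(H) > 0, so H is positive definite everywhere: convex.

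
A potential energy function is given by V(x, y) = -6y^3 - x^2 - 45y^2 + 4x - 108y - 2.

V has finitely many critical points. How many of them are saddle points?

V separates as a function of x plus a function of y, so ∇V=0 decouples.
∂V/∂x = -2(x - 2) = 0 at x ∈ {2}; ∂V/∂y = -18(y + 2)(y + 3) = 0 at y ∈ {-3, -2}.
The Hessian is diagonal: diag(V_xx, V_yy). Second derivatives: V_xx(2)=-2; V_yy(-3)=18, V_yy(-2)=-18.
Saddle points occur where the two diagonal entries have opposite signs: (2, -3). Count: 1.

1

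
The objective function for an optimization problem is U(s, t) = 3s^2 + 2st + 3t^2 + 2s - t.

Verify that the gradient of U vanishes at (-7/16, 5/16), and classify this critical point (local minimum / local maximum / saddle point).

local minimum

∇U = (6s + 2t + 2, 2s + 6t - 1); substituting (-7/16, 5/16) gives ∇U = (0, 0), so (-7/16, 5/16) is indeed a critical point.
The Hessian of U is constant: H = [[6, 2], [2, 6]].
det(H) = 6·6 − 2² = 32.
det(H) > 0 and tr(H) = 12 > 0, so H is positive definite and the point is a local minimum.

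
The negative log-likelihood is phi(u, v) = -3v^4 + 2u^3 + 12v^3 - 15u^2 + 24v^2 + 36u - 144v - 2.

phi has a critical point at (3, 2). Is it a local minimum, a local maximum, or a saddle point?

The mixed partial ∂²phi/∂u∂v is 0, so the Hessian at any point is diag(phi_uu, phi_vv) = diag(6(2u - 5), 12(-3v^2 + 6v + 4)).
At (3, 2): H = diag(6, 48).
Both eigenvalues are positive, so H is positive definite: a local minimum.

local minimum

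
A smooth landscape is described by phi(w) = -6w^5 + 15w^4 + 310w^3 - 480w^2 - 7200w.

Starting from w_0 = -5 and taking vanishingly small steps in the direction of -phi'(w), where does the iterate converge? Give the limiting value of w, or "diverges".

phi'(w) = -30(w - 5)(w - 4)(w + 3)(w + 4), so phi'(-5) = -5400.
Gradient descent moves in the -phi' direction, i.e. w is increasing.
The nearest critical point in that direction is w = -4, where phi'' = 2160 > 0 (a local minimum). The iterate converges there.

-4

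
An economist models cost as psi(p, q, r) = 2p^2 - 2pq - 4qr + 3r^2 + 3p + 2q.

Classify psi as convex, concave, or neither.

psi is quadratic, so its Hessian is the constant matrix H = [[4, -2, 0], [-2, 0, -4], [0, -4, 6]].
Leading principal minors: 4, -4, -88.
Neither pattern holds ⇒ H is indefinite ⇒ neither convex nor concave.

neither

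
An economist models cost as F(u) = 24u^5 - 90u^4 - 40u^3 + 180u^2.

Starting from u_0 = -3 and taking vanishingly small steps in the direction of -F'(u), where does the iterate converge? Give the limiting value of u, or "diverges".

F'(u) = 120u(u - 3)(u - 1)(u + 1), so F'(-3) = 17280.
Gradient descent moves in the -F' direction, i.e. u is decreasing.
There is no critical point below u=-3, and F' keeps the same sign, so the iterate runs off to −∞.

diverges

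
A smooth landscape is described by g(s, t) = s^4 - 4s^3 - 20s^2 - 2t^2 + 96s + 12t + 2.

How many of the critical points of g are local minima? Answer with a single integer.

g separates as a function of s plus a function of t, so ∇g=0 decouples.
∂g/∂s = 4(s - 4)(s - 2)(s + 3) = 0 at s ∈ {-3, 2, 4}; ∂g/∂t = -4(t - 3) = 0 at t ∈ {3}.
The Hessian is diagonal: diag(g_ss, g_tt). Second derivatives: g_ss(-3)=140, g_ss(2)=-40, g_ss(4)=56; g_tt(3)=-4.
Local minima occur where both diagonal entries positive: none. Count: 0.

0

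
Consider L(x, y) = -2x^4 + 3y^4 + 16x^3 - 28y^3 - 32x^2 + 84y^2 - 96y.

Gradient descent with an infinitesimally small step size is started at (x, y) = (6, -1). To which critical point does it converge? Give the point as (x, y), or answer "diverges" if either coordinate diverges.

diverges

L is separable, so gradient descent decouples: x follows -∂L/∂x, y follows -∂L/∂y.
∂L/∂x = -8x(x - 4)(x - 2); at x=6 this is -384, so x increases.
∂L/∂y = 12(y - 4)(y - 2)(y - 1); at y=-1 this is -360, so y increases.
The x-coordinate has no critical point in that direction and runs off to infinity.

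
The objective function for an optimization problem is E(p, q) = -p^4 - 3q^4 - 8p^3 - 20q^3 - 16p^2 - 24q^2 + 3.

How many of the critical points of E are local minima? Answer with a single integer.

1

E separates as a function of p plus a function of q, so ∇E=0 decouples.
∂E/∂p = -4p(p + 2)(p + 4) = 0 at p ∈ {-4, -2, 0}; ∂E/∂q = -12q(q + 1)(q + 4) = 0 at q ∈ {-4, -1, 0}.
The Hessian is diagonal: diag(E_pp, E_qq). Second derivatives: E_pp(-4)=-32, E_pp(-2)=16, E_pp(0)=-32; E_qq(-4)=-144, E_qq(-1)=36, E_qq(0)=-48.
Local minima occur where both diagonal entries positive: (-2, -1). Count: 1.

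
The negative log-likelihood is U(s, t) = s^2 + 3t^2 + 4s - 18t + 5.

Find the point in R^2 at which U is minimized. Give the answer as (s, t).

(-2, 3)

U(s,t) separates as P(s) + Q(t) + 5, so its minimum is min P + min Q + 5.
P'(s) = 2s + 4 vanishes at s ∈ {-2}; Q'(t) = 6(t - 3) vanishes at t ∈ {3}.
Local minima of P (where P''>0): P(-2)=-4. Local minima of Q: Q(3)=-27.
So the global minimum of U is P(-2) + Q(3) + 5 = -4 − 27 + 5 = -26, attained at (-2, 3).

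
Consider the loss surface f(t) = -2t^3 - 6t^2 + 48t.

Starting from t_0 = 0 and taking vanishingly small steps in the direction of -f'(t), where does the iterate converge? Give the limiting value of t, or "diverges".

f'(t) = -6(t - 2)(t + 4), so f'(0) = 48.
Gradient descent moves in the -f' direction, i.e. t is decreasing.
The nearest critical point in that direction is t = -4, where f'' = 36 > 0 (a local minimum). The iterate converges there.

-4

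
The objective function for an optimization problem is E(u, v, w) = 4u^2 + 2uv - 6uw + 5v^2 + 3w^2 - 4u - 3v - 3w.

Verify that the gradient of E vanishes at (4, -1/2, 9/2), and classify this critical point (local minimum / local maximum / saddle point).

∇E = (8u + 2v - 6w - 4, 2u + 10v - 3, -6u + 6w - 3); substituting (4, -1/2, 9/2) gives ∇E = (0, 0, 0), so (4, -1/2, 9/2) is indeed a critical point.
The Hessian is constant: H = [[8, 2, -6], [2, 10, 0], [-6, 0, 6]].
Leading principal minors: Δ₁ = 8, Δ₂ = 76, Δ₃ = 96.
All leading minors are positive, so H is positive definite: a local minimum.

local minimum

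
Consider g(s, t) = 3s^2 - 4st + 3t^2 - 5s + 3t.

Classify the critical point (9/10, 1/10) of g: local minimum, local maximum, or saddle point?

local minimum

The Hessian of g is constant: H = [[6, -4], [-4, 6]].
det(H) = 6·6 − (-4)² = 20.
det(H) > 0 and tr(H) = 12 > 0, so H is positive definite and the point is a local minimum.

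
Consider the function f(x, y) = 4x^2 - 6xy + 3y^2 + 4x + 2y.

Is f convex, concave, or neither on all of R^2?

f is quadratic, so its Hessian is the constant matrix H = [[8, -6], [-6, 6]].
det(H) = 12, tr(H) = 14.
det(H) > 0 and tr(H) > 0, so H is positive definite everywhere: convex.

convex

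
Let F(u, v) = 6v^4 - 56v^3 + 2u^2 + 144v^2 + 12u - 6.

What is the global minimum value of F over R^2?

F(u,v) separates as P(u) + Q(v) − 6, so its minimum is min P + min Q − 6.
P'(u) = 4u + 12 vanishes at u ∈ {-3}; Q'(v) = 24v(v - 4)(v - 3) vanishes at v ∈ {0, 3, 4}.
Local minima of P (where P''>0): P(-3)=-18. Local minima of Q: Q(0)=0, Q(4)=256.
So the global minimum of F is P(-3) + Q(0) − 6 = -18 + 0 − 6 = -24, attained at (-3, 0).

-24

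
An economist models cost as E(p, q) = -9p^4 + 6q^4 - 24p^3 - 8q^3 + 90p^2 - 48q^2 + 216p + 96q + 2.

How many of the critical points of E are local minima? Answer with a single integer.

2

E separates as a function of p plus a function of q, so ∇E=0 decouples.
∂E/∂p = -36(p - 2)(p + 1)(p + 3) = 0 at p ∈ {-3, -1, 2}; ∂E/∂q = 24(q - 2)(q - 1)(q + 2) = 0 at q ∈ {-2, 1, 2}.
The Hessian is diagonal: diag(E_pp, E_qq). Second derivatives: E_pp(-3)=-360, E_pp(-1)=216, E_pp(2)=-540; E_qq(-2)=288, E_qq(1)=-72, E_qq(2)=96.
Local minima occur where both diagonal entries positive: (-1, -2), (-1, 2). Count: 2.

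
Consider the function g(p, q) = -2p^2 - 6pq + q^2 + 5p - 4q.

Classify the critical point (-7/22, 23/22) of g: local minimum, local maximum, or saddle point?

saddle point

The Hessian of g is constant: H = [[-4, -6], [-6, 2]].
det(H) = (-4)·2 − (-6)² = -44.
Since det(H) < 0, H is indefinite and the critical point is a saddle point.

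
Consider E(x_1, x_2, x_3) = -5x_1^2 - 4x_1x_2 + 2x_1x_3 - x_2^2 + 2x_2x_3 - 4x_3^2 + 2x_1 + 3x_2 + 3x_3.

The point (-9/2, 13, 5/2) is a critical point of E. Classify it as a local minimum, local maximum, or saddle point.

The Hessian is constant: H = [[-10, -4, 2], [-4, -2, 2], [2, 2, -8]].
Leading principal minors: Δ₁ = -10, Δ₂ = 4, Δ₃ = -16.
The minors alternate sign starting negative (−, +, −), so H is negative definite: a local maximum.

local maximum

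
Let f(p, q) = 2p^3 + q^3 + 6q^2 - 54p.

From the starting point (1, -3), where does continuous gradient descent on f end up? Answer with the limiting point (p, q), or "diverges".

(3, 0)

f is separable, so gradient descent decouples: p follows -∂f/∂p, q follows -∂f/∂q.
∂f/∂p = 6(p - 3)(p + 3); at p=1 this is -48, so p increases.
∂f/∂q = 3q(q + 4); at q=-3 this is -9, so q increases.
p converges to its nearest critical value 3 (a local min of the p-part); q converges to 0. The iterate converges to (3, 0).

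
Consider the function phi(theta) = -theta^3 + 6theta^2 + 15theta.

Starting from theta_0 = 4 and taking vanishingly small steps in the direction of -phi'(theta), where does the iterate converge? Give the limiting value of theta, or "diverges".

-1

phi'(theta) = -3(theta - 5)(theta + 1), so phi'(4) = 15.
Gradient descent moves in the -phi' direction, i.e. theta is decreasing.
The nearest critical point in that direction is theta = -1, where phi'' = 18 > 0 (a local minimum). The iterate converges there.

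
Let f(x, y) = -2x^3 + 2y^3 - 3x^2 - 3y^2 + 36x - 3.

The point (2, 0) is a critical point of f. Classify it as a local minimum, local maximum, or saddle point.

local maximum

The mixed partial ∂²f/∂x∂y is 0, so the Hessian at any point is diag(f_xx, f_yy) = diag(-6(2x + 1), 6(2y - 1)).
At (2, 0): H = diag(-30, -6).
Both eigenvalues are negative, so H is negative definite: a local maximum.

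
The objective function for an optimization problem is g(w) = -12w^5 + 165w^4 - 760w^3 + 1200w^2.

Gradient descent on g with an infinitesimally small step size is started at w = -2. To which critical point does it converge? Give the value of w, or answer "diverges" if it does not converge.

g'(w) = -60w(w - 5)(w - 4)(w - 2), so g'(-2) = -20160.
Gradient descent moves in the -g' direction, i.e. w is increasing.
The nearest critical point in that direction is w = 0, where g'' = 2400 > 0 (a local minimum). The iterate converges there.

0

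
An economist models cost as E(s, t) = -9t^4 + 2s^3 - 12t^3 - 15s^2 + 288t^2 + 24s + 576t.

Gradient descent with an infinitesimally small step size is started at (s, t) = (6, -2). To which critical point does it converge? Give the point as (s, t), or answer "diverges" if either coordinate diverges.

(4, -1)

E is separable, so gradient descent decouples: s follows -∂E/∂s, t follows -∂E/∂t.
∂E/∂s = 6(s - 4)(s - 1); at s=6 this is 60, so s decreases.
∂E/∂t = -36(t - 4)(t + 1)(t + 4); at t=-2 this is -432, so t increases.
s converges to its nearest critical value 4 (a local min of the s-part); t converges to -1. The iterate converges to (4, -1).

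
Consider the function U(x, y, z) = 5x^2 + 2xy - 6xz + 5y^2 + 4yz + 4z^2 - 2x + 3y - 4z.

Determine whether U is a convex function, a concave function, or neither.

convex

U is quadratic, so its Hessian is the constant matrix H = [[10, 2, -6], [2, 10, 4], [-6, 4, 8]].
Leading principal minors: 10, 96, 152.
All positive ⇒ H ≻ 0 ⇒ convex.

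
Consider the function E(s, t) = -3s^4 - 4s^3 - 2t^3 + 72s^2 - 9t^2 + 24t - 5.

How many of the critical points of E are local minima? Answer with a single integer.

1

E separates as a function of s plus a function of t, so ∇E=0 decouples.
∂E/∂s = -12s(s - 3)(s + 4) = 0 at s ∈ {-4, 0, 3}; ∂E/∂t = -6(t - 1)(t + 4) = 0 at t ∈ {-4, 1}.
The Hessian is diagonal: diag(E_ss, E_tt). Second derivatives: E_ss(-4)=-336, E_ss(0)=144, E_ss(3)=-252; E_tt(-4)=30, E_tt(1)=-30.
Local minima occur where both diagonal entries positive: (0, -4). Count: 1.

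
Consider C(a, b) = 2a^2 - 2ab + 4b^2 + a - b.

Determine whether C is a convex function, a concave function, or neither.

convex

C is quadratic, so its Hessian is the constant matrix H = [[4, -2], [-2, 8]].
det(H) = 28, tr(H) = 12.
det(H) > 0 and tr(H) > 0, so H is positive definite everywhere: convex.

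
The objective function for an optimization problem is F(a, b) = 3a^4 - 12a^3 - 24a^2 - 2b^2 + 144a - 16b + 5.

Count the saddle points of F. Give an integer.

2

F separates as a function of a plus a function of b, so ∇F=0 decouples.
∂F/∂a = 12(a - 3)(a - 2)(a + 2) = 0 at a ∈ {-2, 2, 3}; ∂F/∂b = -4(b + 4) = 0 at b ∈ {-4}.
The Hessian is diagonal: diag(F_aa, F_bb). Second derivatives: F_aa(-2)=240, F_aa(2)=-48, F_aa(3)=60; F_bb(-4)=-4.
Saddle points occur where the two diagonal entries have opposite signs: (-2, -4), (3, -4). Count: 2.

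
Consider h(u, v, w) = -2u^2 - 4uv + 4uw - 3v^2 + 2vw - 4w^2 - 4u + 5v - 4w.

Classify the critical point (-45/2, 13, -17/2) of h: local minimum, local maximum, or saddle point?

local maximum

The Hessian is constant: H = [[-4, -4, 4], [-4, -6, 2], [4, 2, -8]].
Leading principal minors: Δ₁ = -4, Δ₂ = 8, Δ₃ = -16.
The minors alternate sign starting negative (−, +, −), so H is negative definite: a local maximum.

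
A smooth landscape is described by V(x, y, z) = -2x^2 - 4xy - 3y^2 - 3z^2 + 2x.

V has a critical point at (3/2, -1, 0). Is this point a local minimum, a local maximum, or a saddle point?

The Hessian is constant: H = [[-4, -4, 0], [-4, -6, 0], [0, 0, -6]].
Leading principal minors: Δ₁ = -4, Δ₂ = 8, Δ₃ = -48.
The minors alternate sign starting negative (−, +, −), so H is negative definite: a local maximum.

local maximum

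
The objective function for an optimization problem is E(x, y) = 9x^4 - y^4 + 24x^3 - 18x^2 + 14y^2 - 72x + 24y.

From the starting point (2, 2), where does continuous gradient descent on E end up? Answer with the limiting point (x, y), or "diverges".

(1, -1)

E is separable, so gradient descent decouples: x follows -∂E/∂x, y follows -∂E/∂y.
∂E/∂x = 36(x - 1)(x + 1)(x + 2); at x=2 this is 432, so x decreases.
∂E/∂y = -4(y - 3)(y + 1)(y + 2); at y=2 this is 48, so y decreases.
x converges to its nearest critical value 1 (a local min of the x-part); y converges to -1. The iterate converges to (1, -1).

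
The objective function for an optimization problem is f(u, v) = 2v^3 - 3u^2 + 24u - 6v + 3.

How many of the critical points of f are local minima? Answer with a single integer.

0

f separates as a function of u plus a function of v, so ∇f=0 decouples.
∂f/∂u = -6(u - 4) = 0 at u ∈ {4}; ∂f/∂v = 6(v - 1)(v + 1) = 0 at v ∈ {-1, 1}.
The Hessian is diagonal: diag(f_uu, f_vv). Second derivatives: f_uu(4)=-6; f_vv(-1)=-12, f_vv(1)=12.
Local minima occur where both diagonal entries positive: none. Count: 0.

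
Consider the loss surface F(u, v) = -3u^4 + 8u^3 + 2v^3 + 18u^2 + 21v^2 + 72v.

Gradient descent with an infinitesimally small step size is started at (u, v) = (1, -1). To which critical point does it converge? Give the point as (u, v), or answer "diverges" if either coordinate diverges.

F is separable, so gradient descent decouples: u follows -∂F/∂u, v follows -∂F/∂v.
∂F/∂u = -12u(u - 3)(u + 1); at u=1 this is 48, so u decreases.
∂F/∂v = 6(v + 3)(v + 4); at v=-1 this is 36, so v decreases.
u converges to its nearest critical value 0 (a local min of the u-part); v converges to -3. The iterate converges to (0, -3).

(0, -3)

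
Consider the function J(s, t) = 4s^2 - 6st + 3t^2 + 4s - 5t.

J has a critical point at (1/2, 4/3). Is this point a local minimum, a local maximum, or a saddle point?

The Hessian of J is constant: H = [[8, -6], [-6, 6]].
det(H) = 8·6 − (-6)² = 12.
det(H) > 0 and tr(H) = 14 > 0, so H is positive definite and the point is a local minimum.

local minimum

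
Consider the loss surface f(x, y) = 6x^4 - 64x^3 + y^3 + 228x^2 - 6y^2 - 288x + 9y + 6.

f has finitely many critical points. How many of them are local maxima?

f separates as a function of x plus a function of y, so ∇f=0 decouples.
∂f/∂x = 24(x - 4)(x - 3)(x - 1) = 0 at x ∈ {1, 3, 4}; ∂f/∂y = 3(y - 3)(y - 1) = 0 at y ∈ {1, 3}.
The Hessian is diagonal: diag(f_xx, f_yy). Second derivatives: f_xx(1)=144, f_xx(3)=-48, f_xx(4)=72; f_yy(1)=-6, f_yy(3)=6.
Local maxima occur where both diagonal entries negative: (3, 1). Count: 1.

1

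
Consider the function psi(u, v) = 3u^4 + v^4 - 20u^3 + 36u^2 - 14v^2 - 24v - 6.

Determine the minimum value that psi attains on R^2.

-123

psi(u,v) separates as P(u) + Q(v) − 6, so its minimum is min P + min Q − 6.
P'(u) = 12u(u - 3)(u - 2) vanishes at u ∈ {0, 2, 3}; Q'(v) = 4(v - 3)(v + 1)(v + 2) vanishes at v ∈ {-2, -1, 3}.
Local minima of P (where P''>0): P(0)=0, P(3)=27. Local minima of Q: Q(-2)=8, Q(3)=-117.
So the global minimum of psi is P(0) + Q(3) − 6 = 0 − 117 − 6 = -123, attained at (0, 3).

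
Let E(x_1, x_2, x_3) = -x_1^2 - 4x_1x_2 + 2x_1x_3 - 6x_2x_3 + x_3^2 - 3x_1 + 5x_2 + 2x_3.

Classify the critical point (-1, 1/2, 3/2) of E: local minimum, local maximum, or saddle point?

The Hessian is constant: H = [[-2, -4, 2], [-4, 0, -6], [2, -6, 2]].
Leading principal minors: Δ₁ = -2, Δ₂ = -16, Δ₃ = 136.
The minors fit neither the all-positive nor the alternating-sign pattern, so H is indefinite: a saddle point.

saddle point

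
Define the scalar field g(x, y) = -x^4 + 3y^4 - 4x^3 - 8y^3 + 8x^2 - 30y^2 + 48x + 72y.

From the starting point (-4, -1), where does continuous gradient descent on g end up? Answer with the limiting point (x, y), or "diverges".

g is separable, so gradient descent decouples: x follows -∂g/∂x, y follows -∂g/∂y.
∂g/∂x = -4(x - 2)(x + 2)(x + 3); at x=-4 this is 48, so x decreases.
∂g/∂y = 12(y - 3)(y - 1)(y + 2); at y=-1 this is 96, so y decreases.
The x-coordinate has no critical point in that direction and runs off to infinity.

diverges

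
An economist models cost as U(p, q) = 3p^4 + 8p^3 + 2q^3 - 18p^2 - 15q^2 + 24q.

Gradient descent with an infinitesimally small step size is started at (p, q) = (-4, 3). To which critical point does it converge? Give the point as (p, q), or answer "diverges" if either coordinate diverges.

U is separable, so gradient descent decouples: p follows -∂U/∂p, q follows -∂U/∂q.
∂U/∂p = 12p(p - 1)(p + 3); at p=-4 this is -240, so p increases.
∂U/∂q = 6(q - 4)(q - 1); at q=3 this is -12, so q increases.
p converges to its nearest critical value -3 (a local min of the p-part); q converges to 4. The iterate converges to (-3, 4).

(-3, 4)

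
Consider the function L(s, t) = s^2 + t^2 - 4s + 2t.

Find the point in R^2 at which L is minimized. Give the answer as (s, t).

L(s,t) separates as P(s) + Q(t), so its minimum is min P + min Q.
P'(s) = 2s - 4 vanishes at s ∈ {2}; Q'(t) = 2(t + 1) vanishes at t ∈ {-1}.
Local minima of P (where P''>0): P(2)=-4. Local minima of Q: Q(-1)=-1.
So the global minimum of L is P(2) + Q(-1) = -4 − 1 = -5, attained at (2, -1).

(2, -1)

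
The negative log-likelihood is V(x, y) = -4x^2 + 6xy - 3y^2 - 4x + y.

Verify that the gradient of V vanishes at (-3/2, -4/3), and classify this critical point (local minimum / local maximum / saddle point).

∇V = (-8x + 6y - 4, 6x - 6y + 1); substituting (-3/2, -4/3) gives ∇V = (0, 0), so (-3/2, -4/3) is indeed a critical point.
The Hessian of V is constant: H = [[-8, 6], [6, -6]].
det(H) = (-8)·(-6) − 6² = 12.
det(H) > 0 and tr(H) = -14 < 0, so H is negative definite and the point is a local maximum.

local maximum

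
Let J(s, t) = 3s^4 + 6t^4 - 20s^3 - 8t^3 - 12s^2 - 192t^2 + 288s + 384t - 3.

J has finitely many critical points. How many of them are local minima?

J separates as a function of s plus a function of t, so ∇J=0 decouples.
∂J/∂s = 12(s - 4)(s - 3)(s + 2) = 0 at s ∈ {-2, 3, 4}; ∂J/∂t = 24(t - 4)(t - 1)(t + 4) = 0 at t ∈ {-4, 1, 4}.
The Hessian is diagonal: diag(J_ss, J_tt). Second derivatives: J_ss(-2)=360, J_ss(3)=-60, J_ss(4)=72; J_tt(-4)=960, J_tt(1)=-360, J_tt(4)=576.
Local minima occur where both diagonal entries positive: (-2, -4), (-2, 4), (4, -4), (4, 4). Count: 4.

4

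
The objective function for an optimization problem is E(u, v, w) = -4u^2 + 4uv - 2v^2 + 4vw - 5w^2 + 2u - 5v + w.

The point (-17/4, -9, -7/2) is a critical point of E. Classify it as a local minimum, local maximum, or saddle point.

The Hessian is constant: H = [[-8, 4, 0], [4, -4, 4], [0, 4, -10]].
Leading principal minors: Δ₁ = -8, Δ₂ = 16, Δ₃ = -32.
The minors alternate sign starting negative (−, +, −), so H is negative definite: a local maximum.

local maximum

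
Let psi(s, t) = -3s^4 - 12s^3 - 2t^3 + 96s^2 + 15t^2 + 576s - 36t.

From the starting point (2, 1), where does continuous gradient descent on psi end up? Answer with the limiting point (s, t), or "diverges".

psi is separable, so gradient descent decouples: s follows -∂psi/∂s, t follows -∂psi/∂t.
∂psi/∂s = -12(s - 4)(s + 3)(s + 4); at s=2 this is 720, so s decreases.
∂psi/∂t = -6(t - 3)(t - 2); at t=1 this is -12, so t increases.
s converges to its nearest critical value -3 (a local min of the s-part); t converges to 2. The iterate converges to (-3, 2).

(-3, 2)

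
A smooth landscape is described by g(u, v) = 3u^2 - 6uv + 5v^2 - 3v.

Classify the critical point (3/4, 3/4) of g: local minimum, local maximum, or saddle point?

The Hessian of g is constant: H = [[6, -6], [-6, 10]].
det(H) = 6·10 − (-6)² = 24.
det(H) > 0 and tr(H) = 16 > 0, so H is positive definite and the point is a local minimum.

local minimum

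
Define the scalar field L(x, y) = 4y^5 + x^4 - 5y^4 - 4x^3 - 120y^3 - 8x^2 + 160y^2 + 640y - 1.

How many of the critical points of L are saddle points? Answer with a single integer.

L separates as a function of x plus a function of y, so ∇L=0 decouples.
∂L/∂x = 4x(x - 4)(x + 1) = 0 at x ∈ {-1, 0, 4}; ∂L/∂y = 20(y - 4)(y - 2)(y + 1)(y + 4) = 0 at y ∈ {-4, -1, 2, 4}.
The Hessian is diagonal: diag(L_xx, L_yy). Second derivatives: L_xx(-1)=20, L_xx(0)=-16, L_xx(4)=80; L_yy(-4)=-2880, L_yy(-1)=900, L_yy(2)=-720, L_yy(4)=1600.
Saddle points occur where the two diagonal entries have opposite signs: (-1, -4), (-1, 2), (0, -1), (0, 4), (4, -4), (4, 2). Count: 6.

6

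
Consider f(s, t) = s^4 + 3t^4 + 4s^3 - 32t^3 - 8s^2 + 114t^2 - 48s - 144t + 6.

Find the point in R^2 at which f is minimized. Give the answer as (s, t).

(2, 1)

f(s,t) separates as P(s) + Q(t) + 6, so its minimum is min P + min Q + 6.
P'(s) = 4(s - 2)(s + 2)(s + 3) vanishes at s ∈ {-3, -2, 2}; Q'(t) = 12(t - 4)(t - 3)(t - 1) vanishes at t ∈ {1, 3, 4}.
Local minima of P (where P''>0): P(-3)=45, P(2)=-80. Local minima of Q: Q(1)=-59, Q(4)=-32.
So the global minimum of f is P(2) + Q(1) + 6 = -80 − 59 + 6 = -133, attained at (2, 1).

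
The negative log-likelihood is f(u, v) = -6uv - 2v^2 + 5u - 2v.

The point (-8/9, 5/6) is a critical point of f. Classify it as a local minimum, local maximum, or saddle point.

saddle point

The Hessian of f is constant: H = [[0, -6], [-6, -4]].
det(H) = 0·(-4) − (-6)² = -36.
Since det(H) < 0, H is indefinite and the critical point is a saddle point.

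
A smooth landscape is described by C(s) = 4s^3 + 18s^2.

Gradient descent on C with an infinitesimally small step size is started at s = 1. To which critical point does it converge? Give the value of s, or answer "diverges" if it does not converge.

C'(s) = 12s(s + 3), so C'(1) = 48.
Gradient descent moves in the -C' direction, i.e. s is decreasing.
The nearest critical point in that direction is s = 0, where C'' = 36 > 0 (a local minimum). The iterate converges there.

0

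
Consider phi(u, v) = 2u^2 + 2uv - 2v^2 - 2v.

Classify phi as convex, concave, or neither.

neither

phi is quadratic, so its Hessian is the constant matrix H = [[4, 2], [2, -4]].
det(H) = -20, tr(H) = 0.
det(H) < 0, so H is indefinite: neither convex nor concave.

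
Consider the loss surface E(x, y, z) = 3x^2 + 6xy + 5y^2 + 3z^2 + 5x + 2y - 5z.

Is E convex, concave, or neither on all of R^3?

E is quadratic, so its Hessian is the constant matrix H = [[6, 6, 0], [6, 10, 0], [0, 0, 6]].
Leading principal minors: 6, 24, 144.
All positive ⇒ H ≻ 0 ⇒ convex.

convex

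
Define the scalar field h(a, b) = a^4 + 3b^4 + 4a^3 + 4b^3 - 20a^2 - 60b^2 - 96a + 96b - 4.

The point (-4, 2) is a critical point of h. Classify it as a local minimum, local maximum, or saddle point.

local minimum

The mixed partial ∂²h/∂a∂b is 0, so the Hessian at any point is diag(h_aa, h_bb) = diag(4(3a^2 + 6a - 10), 12(3b^2 + 2b - 10)).
At (-4, 2): H = diag(56, 72).
Both eigenvalues are positive, so H is positive definite: a local minimum.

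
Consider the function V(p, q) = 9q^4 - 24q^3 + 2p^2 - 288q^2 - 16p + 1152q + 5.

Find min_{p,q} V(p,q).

V(p,q) separates as A(p) + B(q) + 5, so its minimum is min A + min B + 5.
A'(p) = 4p - 16 vanishes at p ∈ {4}; B'(q) = 36(q - 4)(q - 2)(q + 4) vanishes at q ∈ {-4, 2, 4}.
Local minima of A (where A''>0): A(4)=-32. Local minima of B: B(-4)=-5376, B(4)=768.
So the global minimum of V is A(4) + B(-4) + 5 = -32 − 5376 + 5 = -5403, attained at (4, -4).

-5403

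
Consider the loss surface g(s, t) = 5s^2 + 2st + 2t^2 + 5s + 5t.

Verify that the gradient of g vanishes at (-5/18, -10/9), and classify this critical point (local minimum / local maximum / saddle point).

∇g = (10s + 2t + 5, 2s + 4t + 5); substituting (-5/18, -10/9) gives ∇g = (0, 0), so (-5/18, -10/9) is indeed a critical point.
The Hessian of g is constant: H = [[10, 2], [2, 4]].
det(H) = 10·4 − 2² = 36.
det(H) > 0 and tr(H) = 14 > 0, so H is positive definite and the point is a local minimum.

local minimum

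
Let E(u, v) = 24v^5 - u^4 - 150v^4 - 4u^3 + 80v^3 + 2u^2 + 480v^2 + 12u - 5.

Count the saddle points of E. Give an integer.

6

E separates as a function of u plus a function of v, so ∇E=0 decouples.
∂E/∂u = -4(u - 1)(u + 1)(u + 3) = 0 at u ∈ {-3, -1, 1}; ∂E/∂v = 120v(v - 4)(v - 2)(v + 1) = 0 at v ∈ {-1, 0, 2, 4}.
The Hessian is diagonal: diag(E_uu, E_vv). Second derivatives: E_uu(-3)=-32, E_uu(-1)=16, E_uu(1)=-32; E_vv(-1)=-1800, E_vv(0)=960, E_vv(2)=-1440, E_vv(4)=4800.
Saddle points occur where the two diagonal entries have opposite signs: (-3, 0), (-3, 4), (-1, -1), (-1, 2), (1, 0), (1, 4). Count: 6.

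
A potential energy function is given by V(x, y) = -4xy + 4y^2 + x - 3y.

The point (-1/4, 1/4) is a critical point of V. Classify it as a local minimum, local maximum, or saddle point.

saddle point

The Hessian of V is constant: H = [[0, -4], [-4, 8]].
det(H) = 0·8 − (-4)² = -16.
Since det(H) < 0, H is indefinite and the critical point is a saddle point.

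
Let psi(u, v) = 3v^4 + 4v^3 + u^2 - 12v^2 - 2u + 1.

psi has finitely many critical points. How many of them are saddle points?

psi separates as a function of u plus a function of v, so ∇psi=0 decouples.
∂psi/∂u = 2(u - 1) = 0 at u ∈ {1}; ∂psi/∂v = 12v(v - 1)(v + 2) = 0 at v ∈ {-2, 0, 1}.
The Hessian is diagonal: diag(psi_uu, psi_vv). Second derivatives: psi_uu(1)=2; psi_vv(-2)=72, psi_vv(0)=-24, psi_vv(1)=36.
Saddle points occur where the two diagonal entries have opposite signs: (1, 0). Count: 1.

1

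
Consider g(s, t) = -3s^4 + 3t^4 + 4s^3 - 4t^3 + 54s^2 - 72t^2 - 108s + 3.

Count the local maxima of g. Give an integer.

g separates as a function of s plus a function of t, so ∇g=0 decouples.
∂g/∂s = -12(s - 3)(s - 1)(s + 3) = 0 at s ∈ {-3, 1, 3}; ∂g/∂t = 12t(t - 4)(t + 3) = 0 at t ∈ {-3, 0, 4}.
The Hessian is diagonal: diag(g_ss, g_tt). Second derivatives: g_ss(-3)=-288, g_ss(1)=96, g_ss(3)=-144; g_tt(-3)=252, g_tt(0)=-144, g_tt(4)=336.
Local maxima occur where both diagonal entries negative: (-3, 0), (3, 0). Count: 2.

2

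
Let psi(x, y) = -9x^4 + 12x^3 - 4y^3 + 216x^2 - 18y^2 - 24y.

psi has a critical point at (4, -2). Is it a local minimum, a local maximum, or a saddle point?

saddle point

The mixed partial ∂²psi/∂x∂y is 0, so the Hessian at any point is diag(psi_xx, psi_yy) = diag(36(-3x^2 + 2x + 12), -12(2y + 3)).
At (4, -2): H = diag(-1008, 12).
The eigenvalues have opposite signs, so H is indefinite: a saddle point.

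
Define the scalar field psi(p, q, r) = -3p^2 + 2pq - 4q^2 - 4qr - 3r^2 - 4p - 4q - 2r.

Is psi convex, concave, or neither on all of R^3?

concave

psi is quadratic, so its Hessian is the constant matrix H = [[-6, 2, 0], [2, -8, -4], [0, -4, -6]].
Leading principal minors: -6, 44, -168.
Signs alternate −, +, − ⇒ H ≺ 0 ⇒ concave.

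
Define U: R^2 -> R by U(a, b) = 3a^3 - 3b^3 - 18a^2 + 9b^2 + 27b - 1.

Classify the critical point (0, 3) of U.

local maximum

The mixed partial ∂²U/∂a∂b is 0, so the Hessian at any point is diag(U_aa, U_bb) = diag(18(a - 2), 18(-b + 1)).
At (0, 3): H = diag(-36, -36).
Both eigenvalues are negative, so H is negative definite: a local maximum.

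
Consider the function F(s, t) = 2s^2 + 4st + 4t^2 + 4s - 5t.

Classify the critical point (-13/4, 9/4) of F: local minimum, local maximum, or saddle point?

The Hessian of F is constant: H = [[4, 4], [4, 8]].
det(H) = 4·8 − 4² = 16.
det(H) > 0 and tr(H) = 12 > 0, so H is positive definite and the point is a local minimum.

local minimum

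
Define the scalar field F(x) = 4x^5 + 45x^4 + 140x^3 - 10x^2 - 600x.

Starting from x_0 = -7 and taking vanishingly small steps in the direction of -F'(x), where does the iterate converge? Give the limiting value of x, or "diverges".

diverges

F'(x) = 20(x - 1)(x + 2)(x + 3)(x + 5), so F'(-7) = 6400.
Gradient descent moves in the -F' direction, i.e. x is decreasing.
There is no critical point below x=-7, and F' keeps the same sign, so the iterate runs off to −∞.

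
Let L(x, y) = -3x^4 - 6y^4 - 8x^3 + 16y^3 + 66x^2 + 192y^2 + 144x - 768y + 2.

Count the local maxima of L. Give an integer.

L separates as a function of x plus a function of y, so ∇L=0 decouples.
∂L/∂x = -12(x - 3)(x + 1)(x + 4) = 0 at x ∈ {-4, -1, 3}; ∂L/∂y = -24(y - 4)(y - 2)(y + 4) = 0 at y ∈ {-4, 2, 4}.
The Hessian is diagonal: diag(L_xx, L_yy). Second derivatives: L_xx(-4)=-252, L_xx(-1)=144, L_xx(3)=-336; L_yy(-4)=-1152, L_yy(2)=288, L_yy(4)=-384.
Local maxima occur where both diagonal entries negative: (-4, -4), (-4, 4), (3, -4), (3, 4). Count: 4.

4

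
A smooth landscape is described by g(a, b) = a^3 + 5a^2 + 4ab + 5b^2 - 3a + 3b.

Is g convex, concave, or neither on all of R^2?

The term a^3 is cubic, so the Hessian is not constant.
∂²g/∂a² = 6a + 10, which takes both signs as a varies (negative for sufficiently negative a). A diagonal entry of the Hessian changing sign means the Hessian is neither positive- nor negative-semidefinite on all of R^2.

neither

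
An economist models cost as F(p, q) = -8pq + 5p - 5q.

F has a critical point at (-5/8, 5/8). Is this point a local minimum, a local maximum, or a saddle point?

The Hessian of F is constant: H = [[0, -8], [-8, 0]].
det(H) = 0·0 − (-8)² = -64.
Since det(H) < 0, H is indefinite and the critical point is a saddle point.

saddle point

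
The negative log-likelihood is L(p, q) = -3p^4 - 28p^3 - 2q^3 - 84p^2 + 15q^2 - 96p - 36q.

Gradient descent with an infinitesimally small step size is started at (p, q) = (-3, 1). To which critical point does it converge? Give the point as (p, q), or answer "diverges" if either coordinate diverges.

L is separable, so gradient descent decouples: p follows -∂L/∂p, q follows -∂L/∂q.
∂L/∂p = -12(p + 1)(p + 2)(p + 4); at p=-3 this is -24, so p increases.
∂L/∂q = -6(q - 3)(q - 2); at q=1 this is -12, so q increases.
p converges to its nearest critical value -2 (a local min of the p-part); q converges to 2. The iterate converges to (-2, 2).

(-2, 2)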